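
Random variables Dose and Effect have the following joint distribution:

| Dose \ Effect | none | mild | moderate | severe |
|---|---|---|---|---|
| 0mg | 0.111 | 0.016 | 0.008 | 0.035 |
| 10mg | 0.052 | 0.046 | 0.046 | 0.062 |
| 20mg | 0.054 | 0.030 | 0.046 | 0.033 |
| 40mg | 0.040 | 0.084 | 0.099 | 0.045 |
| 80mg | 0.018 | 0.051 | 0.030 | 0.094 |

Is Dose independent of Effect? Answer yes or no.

P(Dose=0mg) = 0.170 and P(Effect=none) = 0.275, so their product is 0.04675, but P(Dose=0mg, Effect=none) = 0.111. Since these differ, Dose and Effect are not independent.

no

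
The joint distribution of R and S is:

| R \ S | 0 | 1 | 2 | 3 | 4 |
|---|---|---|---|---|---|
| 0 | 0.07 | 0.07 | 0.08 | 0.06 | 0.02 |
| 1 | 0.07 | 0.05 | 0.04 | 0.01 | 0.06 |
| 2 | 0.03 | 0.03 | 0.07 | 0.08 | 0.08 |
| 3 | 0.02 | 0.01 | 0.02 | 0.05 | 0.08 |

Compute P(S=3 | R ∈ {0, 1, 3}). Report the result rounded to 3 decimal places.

0.169

P(R=0) = 0.07 + 0.07 + 0.08 + 0.06 + 0.02 = 0.30.
P(R=1) = 0.07 + 0.05 + 0.04 + 0.01 + 0.06 = 0.23.
P(R=3) = 0.02 + 0.01 + 0.02 + 0.05 + 0.08 = 0.18.
P(R ∈ {0, 1, 3}) = 0.30 + 0.23 + 0.18 = 0.71; P(S=3, R ∈ {0, 1, 3}) = 0.06 + 0.01 + 0.05 = 0.12.
P(S=3 | R ∈ {0, 1, 3}) = 0.12/0.71 = 0.169.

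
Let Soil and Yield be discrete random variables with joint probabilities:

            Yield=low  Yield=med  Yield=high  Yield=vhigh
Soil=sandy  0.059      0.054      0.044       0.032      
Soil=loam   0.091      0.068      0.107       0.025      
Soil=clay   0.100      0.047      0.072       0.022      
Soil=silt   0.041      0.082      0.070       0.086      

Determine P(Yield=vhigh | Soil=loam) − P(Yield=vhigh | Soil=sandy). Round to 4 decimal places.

-0.0834

P(Soil=loam) = 0.091 + 0.068 + 0.107 + 0.025 = 0.291; P(Yield=vhigh | Soil=loam) = 0.025/0.291 = 0.08591.
P(Soil=sandy) = 0.059 + 0.054 + 0.044 + 0.032 = 0.189; P(Yield=vhigh | Soil=sandy) = 0.032/0.189 = 0.16931.
Difference = -0.0834.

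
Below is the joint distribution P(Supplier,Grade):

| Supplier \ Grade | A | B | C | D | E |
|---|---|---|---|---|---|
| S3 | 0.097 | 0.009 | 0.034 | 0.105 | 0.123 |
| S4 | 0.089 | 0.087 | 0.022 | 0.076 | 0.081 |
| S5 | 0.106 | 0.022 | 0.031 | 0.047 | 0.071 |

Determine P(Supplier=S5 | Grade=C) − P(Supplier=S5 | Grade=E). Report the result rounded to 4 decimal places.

P(Grade=C) = 0.034 + 0.022 + 0.031 = 0.087; P(Supplier=S5 | Grade=C) = 0.031/0.087 = 0.35632.
P(Grade=E) = 0.123 + 0.081 + 0.071 = 0.275; P(Supplier=S5 | Grade=E) = 0.071/0.275 = 0.25818.
Difference = 0.0981.

0.0981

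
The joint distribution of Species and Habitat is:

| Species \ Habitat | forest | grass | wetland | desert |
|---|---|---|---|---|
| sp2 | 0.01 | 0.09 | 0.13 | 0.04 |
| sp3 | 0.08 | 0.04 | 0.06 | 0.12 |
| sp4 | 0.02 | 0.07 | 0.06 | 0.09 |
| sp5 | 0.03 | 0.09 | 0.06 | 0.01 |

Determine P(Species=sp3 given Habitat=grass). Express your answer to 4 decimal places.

0.1379

P(Habitat=grass) = 0.09 + 0.04 + 0.07 + 0.09 = 0.29.
P(Species=sp3 | Habitat=grass) = 0.04/0.29 = 0.1379.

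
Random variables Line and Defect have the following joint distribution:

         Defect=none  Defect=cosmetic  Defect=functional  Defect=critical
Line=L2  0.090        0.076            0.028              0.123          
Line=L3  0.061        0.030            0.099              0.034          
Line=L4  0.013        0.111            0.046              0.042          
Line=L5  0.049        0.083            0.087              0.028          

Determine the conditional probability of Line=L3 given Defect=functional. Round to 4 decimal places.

0.3808

P(Defect=functional) = 0.028 + 0.099 + 0.046 + 0.087 = 0.260.
P(Line=L3 | Defect=functional) = 0.099/0.260 = 0.3808.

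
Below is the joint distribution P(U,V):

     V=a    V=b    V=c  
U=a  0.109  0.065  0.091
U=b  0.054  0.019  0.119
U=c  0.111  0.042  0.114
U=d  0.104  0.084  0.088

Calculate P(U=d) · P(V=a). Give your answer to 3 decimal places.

0.104

P(U=d) = 0.104 + 0.084 + 0.088 = 0.276.
P(V=a) = 0.109 + 0.054 + 0.111 + 0.104 = 0.378.
Product: 0.276 × 0.378 = 0.104.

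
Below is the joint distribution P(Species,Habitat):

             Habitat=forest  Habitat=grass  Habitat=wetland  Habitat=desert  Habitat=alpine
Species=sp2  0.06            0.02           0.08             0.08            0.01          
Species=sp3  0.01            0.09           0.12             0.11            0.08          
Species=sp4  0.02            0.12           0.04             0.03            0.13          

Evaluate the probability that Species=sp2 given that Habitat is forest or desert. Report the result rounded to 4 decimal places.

P(Habitat=forest) = 0.06 + 0.01 + 0.02 = 0.09.
P(Habitat=desert) = 0.08 + 0.11 + 0.03 = 0.22.
P(Habitat ∈ {forest, desert}) = 0.09 + 0.22 = 0.31; P(Species=sp2, Habitat ∈ {forest, desert}) = 0.06 + 0.08 = 0.14.
P(Species=sp2 | Habitat ∈ {forest, desert}) = 0.14/0.31 = 0.4516.

0.4516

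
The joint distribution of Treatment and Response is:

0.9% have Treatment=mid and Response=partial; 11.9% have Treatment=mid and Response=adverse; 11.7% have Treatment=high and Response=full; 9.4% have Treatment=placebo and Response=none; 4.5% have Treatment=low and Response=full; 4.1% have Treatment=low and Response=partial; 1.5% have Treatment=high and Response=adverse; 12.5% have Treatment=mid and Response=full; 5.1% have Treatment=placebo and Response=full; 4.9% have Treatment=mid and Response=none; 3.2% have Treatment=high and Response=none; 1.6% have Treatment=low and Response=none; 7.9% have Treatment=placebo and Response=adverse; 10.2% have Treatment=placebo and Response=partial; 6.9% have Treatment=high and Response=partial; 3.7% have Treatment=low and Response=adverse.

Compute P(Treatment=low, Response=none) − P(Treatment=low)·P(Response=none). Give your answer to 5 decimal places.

P(Treatment=low) = 0.016 + 0.041 + 0.045 + 0.037 = 0.139.
P(Response=none) = 0.094 + 0.016 + 0.049 + 0.032 = 0.191.
P(Treatment=low, Response=none) − P(Treatment=low)P(Response=none) = 0.016 − 0.139×0.191 = -0.01055.

-0.01055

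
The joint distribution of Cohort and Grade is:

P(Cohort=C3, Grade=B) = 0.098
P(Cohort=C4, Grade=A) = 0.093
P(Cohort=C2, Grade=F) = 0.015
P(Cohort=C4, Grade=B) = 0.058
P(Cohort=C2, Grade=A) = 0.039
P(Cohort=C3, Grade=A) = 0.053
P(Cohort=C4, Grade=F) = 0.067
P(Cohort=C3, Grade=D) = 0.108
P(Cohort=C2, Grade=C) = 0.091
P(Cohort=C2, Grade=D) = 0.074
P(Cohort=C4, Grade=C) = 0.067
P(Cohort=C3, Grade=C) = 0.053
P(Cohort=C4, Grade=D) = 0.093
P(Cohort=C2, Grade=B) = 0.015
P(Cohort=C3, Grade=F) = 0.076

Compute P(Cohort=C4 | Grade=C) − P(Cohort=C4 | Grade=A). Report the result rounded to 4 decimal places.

P(Grade=C) = 0.091 + 0.053 + 0.067 = 0.211; P(Cohort=C4 | Grade=C) = 0.067/0.211 = 0.31754.
P(Grade=A) = 0.039 + 0.053 + 0.093 = 0.185; P(Cohort=C4 | Grade=A) = 0.093/0.185 = 0.50270.
Difference = -0.1852.

-0.1852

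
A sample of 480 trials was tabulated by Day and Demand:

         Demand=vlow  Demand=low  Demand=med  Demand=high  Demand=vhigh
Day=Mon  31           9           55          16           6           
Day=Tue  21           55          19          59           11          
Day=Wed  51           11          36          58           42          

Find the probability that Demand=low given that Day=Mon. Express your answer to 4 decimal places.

Total with Day=Mon: 31 + 9 + 55 + 16 + 6 = 117.
P(Demand=low | Day=Mon) = 9/117 = 0.0769.

0.0769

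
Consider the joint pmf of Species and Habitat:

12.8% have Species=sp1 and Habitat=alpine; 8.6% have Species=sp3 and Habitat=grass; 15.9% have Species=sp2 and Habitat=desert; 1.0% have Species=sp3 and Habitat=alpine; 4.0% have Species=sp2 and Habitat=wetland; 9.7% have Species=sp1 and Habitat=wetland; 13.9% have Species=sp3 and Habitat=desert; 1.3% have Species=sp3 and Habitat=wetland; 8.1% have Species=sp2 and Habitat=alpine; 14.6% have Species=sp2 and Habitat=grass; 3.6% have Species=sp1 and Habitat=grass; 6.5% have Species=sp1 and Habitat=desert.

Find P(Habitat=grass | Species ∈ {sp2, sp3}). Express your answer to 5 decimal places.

P(Species=sp2) = 0.146 + 0.040 + 0.159 + 0.081 = 0.426.
P(Species=sp3) = 0.086 + 0.013 + 0.139 + 0.010 = 0.248.
P(Species ∈ {sp2, sp3}) = 0.426 + 0.248 = 0.674; P(Habitat=grass, Species ∈ {sp2, sp3}) = 0.146 + 0.086 = 0.232.
P(Habitat=grass | Species ∈ {sp2, sp3}) = 0.232/0.674 = 0.34421.

0.34421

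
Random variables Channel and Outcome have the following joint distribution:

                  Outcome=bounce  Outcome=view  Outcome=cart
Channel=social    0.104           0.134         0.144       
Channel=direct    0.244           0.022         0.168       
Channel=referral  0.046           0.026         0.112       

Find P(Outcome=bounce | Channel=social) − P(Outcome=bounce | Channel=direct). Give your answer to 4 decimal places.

P(Channel=social) = 0.104 + 0.134 + 0.144 = 0.382; P(Outcome=bounce | Channel=social) = 0.104/0.382 = 0.27225.
P(Channel=direct) = 0.244 + 0.022 + 0.168 = 0.434; P(Outcome=bounce | Channel=direct) = 0.244/0.434 = 0.56221.
Difference = -0.2900.

-0.2900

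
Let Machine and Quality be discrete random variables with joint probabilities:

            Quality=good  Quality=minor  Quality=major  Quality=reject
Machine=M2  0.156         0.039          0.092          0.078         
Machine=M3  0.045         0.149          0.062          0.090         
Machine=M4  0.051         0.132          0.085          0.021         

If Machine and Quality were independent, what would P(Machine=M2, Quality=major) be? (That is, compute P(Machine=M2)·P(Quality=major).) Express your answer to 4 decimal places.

P(Machine=M2) = 0.156 + 0.039 + 0.092 + 0.078 = 0.365.
P(Quality=major) = 0.092 + 0.062 + 0.085 = 0.239.
Product: 0.365 × 0.239 = 0.0872.

0.0872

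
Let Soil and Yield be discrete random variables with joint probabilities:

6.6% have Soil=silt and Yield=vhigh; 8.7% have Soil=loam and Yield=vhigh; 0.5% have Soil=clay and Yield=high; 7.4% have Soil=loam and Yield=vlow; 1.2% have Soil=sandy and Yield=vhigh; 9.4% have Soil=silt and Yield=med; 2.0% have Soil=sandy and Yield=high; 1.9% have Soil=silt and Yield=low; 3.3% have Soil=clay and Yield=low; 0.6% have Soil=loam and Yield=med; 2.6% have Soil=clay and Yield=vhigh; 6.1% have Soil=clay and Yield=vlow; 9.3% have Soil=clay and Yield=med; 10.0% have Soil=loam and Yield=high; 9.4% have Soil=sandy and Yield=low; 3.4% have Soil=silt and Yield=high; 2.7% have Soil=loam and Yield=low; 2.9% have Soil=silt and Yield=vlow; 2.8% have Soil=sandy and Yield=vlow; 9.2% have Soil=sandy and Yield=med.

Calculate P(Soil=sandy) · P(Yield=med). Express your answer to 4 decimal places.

0.0701

P(Soil=sandy) = 0.028 + 0.094 + 0.092 + 0.020 + 0.012 = 0.246.
P(Yield=med) = 0.092 + 0.006 + 0.093 + 0.094 = 0.285.
Product: 0.246 × 0.285 = 0.0701.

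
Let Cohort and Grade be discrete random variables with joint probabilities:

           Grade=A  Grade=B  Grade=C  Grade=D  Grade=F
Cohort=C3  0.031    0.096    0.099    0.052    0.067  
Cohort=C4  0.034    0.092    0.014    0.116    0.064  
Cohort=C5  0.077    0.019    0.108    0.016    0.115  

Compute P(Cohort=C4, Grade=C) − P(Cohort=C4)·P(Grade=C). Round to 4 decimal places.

-0.0567

P(Cohort=C4) = 0.034 + 0.092 + 0.014 + 0.116 + 0.064 = 0.320.
P(Grade=C) = 0.099 + 0.014 + 0.108 = 0.221.
P(Cohort=C4, Grade=C) − P(Cohort=C4)P(Grade=C) = 0.014 − 0.320×0.221 = -0.0567.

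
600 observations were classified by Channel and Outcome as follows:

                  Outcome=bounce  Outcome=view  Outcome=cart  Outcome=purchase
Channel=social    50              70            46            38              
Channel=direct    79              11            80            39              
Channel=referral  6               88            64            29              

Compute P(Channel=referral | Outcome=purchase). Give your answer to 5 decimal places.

Total with Outcome=purchase: 38 + 39 + 29 = 106.
P(Channel=referral | Outcome=purchase) = 29/106 = 0.27358.

0.27358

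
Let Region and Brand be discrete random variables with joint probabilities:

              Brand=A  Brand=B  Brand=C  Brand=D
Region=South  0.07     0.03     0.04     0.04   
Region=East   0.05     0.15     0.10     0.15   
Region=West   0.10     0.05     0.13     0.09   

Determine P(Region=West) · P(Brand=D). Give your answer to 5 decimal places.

P(Region=West) = 0.10 + 0.05 + 0.13 + 0.09 = 0.37.
P(Brand=D) = 0.04 + 0.15 + 0.09 = 0.28.
Product: 0.37 × 0.28 = 0.10360.

0.10360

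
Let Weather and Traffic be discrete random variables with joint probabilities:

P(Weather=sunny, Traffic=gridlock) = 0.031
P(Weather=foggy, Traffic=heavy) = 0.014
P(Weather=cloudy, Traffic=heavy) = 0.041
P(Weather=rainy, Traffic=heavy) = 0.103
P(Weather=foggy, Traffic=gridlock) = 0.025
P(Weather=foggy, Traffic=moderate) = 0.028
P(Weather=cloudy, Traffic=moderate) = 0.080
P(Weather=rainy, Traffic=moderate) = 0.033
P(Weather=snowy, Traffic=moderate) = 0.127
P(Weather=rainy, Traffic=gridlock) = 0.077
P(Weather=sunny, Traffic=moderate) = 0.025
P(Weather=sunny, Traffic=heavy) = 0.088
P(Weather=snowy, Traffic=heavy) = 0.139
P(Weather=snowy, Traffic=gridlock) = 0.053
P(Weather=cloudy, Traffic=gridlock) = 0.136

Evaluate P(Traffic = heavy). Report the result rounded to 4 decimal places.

0.3850

P(Traffic=heavy) = 0.088 + 0.041 + 0.103 + 0.139 + 0.014 = 0.385.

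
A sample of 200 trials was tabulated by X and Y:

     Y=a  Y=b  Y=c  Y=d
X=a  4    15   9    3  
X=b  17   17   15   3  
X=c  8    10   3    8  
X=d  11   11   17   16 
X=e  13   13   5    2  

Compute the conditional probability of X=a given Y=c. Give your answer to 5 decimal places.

0.18367

Total with Y=c: 9 + 15 + 3 + 17 + 5 = 49.
P(X=a | Y=c) = 9/49 = 0.18367.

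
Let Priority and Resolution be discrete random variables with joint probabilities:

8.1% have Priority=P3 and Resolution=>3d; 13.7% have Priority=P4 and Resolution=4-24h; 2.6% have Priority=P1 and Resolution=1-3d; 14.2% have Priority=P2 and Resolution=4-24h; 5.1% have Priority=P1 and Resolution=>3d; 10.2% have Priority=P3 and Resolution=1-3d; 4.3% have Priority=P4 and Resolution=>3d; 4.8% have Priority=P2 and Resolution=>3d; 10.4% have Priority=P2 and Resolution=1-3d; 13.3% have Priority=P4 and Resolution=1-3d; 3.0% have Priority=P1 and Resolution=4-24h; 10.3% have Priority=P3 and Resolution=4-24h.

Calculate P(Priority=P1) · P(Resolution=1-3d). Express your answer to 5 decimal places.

P(Priority=P1) = 0.030 + 0.026 + 0.051 = 0.107.
P(Resolution=1-3d) = 0.026 + 0.104 + 0.102 + 0.133 = 0.365.
Product: 0.107 × 0.365 = 0.03906.

0.03906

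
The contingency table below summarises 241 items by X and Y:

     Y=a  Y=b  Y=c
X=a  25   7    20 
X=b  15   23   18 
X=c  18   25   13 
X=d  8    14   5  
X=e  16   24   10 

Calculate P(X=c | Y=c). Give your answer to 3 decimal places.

0.197

Total with Y=c: 20 + 18 + 13 + 5 + 10 = 66.
P(X=c | Y=c) = 13/66 = 0.197.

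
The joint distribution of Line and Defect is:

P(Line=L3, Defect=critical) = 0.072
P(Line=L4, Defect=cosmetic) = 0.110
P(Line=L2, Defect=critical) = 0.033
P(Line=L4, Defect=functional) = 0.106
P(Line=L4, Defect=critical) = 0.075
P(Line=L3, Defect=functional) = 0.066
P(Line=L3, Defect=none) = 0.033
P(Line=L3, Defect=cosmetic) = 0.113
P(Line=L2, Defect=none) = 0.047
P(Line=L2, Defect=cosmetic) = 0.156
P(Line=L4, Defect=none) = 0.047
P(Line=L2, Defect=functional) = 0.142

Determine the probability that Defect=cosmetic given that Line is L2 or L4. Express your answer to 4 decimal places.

0.3715

P(Line=L2) = 0.047 + 0.156 + 0.142 + 0.033 = 0.378.
P(Line=L4) = 0.047 + 0.110 + 0.106 + 0.075 = 0.338.
P(Line ∈ {L2, L4}) = 0.378 + 0.338 = 0.716; P(Defect=cosmetic, Line ∈ {L2, L4}) = 0.156 + 0.110 = 0.266.
P(Defect=cosmetic | Line ∈ {L2, L4}) = 0.266/0.716 = 0.3715.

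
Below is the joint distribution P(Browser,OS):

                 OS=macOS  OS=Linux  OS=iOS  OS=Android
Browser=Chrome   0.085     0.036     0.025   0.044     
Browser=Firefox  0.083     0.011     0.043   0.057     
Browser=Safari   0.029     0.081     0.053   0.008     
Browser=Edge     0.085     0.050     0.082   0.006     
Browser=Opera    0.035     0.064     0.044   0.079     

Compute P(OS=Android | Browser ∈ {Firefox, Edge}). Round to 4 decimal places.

P(Browser=Firefox) = 0.083 + 0.011 + 0.043 + 0.057 = 0.194.
P(Browser=Edge) = 0.085 + 0.050 + 0.082 + 0.006 = 0.223.
P(Browser ∈ {Firefox, Edge}) = 0.194 + 0.223 = 0.417; P(OS=Android, Browser ∈ {Firefox, Edge}) = 0.057 + 0.006 = 0.063.
P(OS=Android | Browser ∈ {Firefox, Edge}) = 0.063/0.417 = 0.1511.

0.1511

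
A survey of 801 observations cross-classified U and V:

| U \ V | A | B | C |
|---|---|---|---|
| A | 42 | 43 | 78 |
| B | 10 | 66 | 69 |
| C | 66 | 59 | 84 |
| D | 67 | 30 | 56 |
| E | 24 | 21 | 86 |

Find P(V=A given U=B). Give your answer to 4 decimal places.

0.0690

Total with U=B: 10 + 66 + 69 = 145.
P(V=A | U=B) = 10/145 = 0.0690.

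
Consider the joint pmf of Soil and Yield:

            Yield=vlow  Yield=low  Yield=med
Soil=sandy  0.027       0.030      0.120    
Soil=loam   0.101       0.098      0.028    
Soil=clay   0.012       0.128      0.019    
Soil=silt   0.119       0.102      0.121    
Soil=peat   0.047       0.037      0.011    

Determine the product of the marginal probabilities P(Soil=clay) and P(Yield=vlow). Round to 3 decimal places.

0.049

P(Soil=clay) = 0.012 + 0.128 + 0.019 = 0.159.
P(Yield=vlow) = 0.027 + 0.101 + 0.012 + 0.119 + 0.047 = 0.306.
Product: 0.159 × 0.306 = 0.049.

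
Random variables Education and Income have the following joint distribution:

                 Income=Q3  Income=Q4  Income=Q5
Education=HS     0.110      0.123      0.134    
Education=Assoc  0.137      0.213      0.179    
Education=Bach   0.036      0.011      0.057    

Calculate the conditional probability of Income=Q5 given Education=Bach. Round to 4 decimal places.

P(Education=Bach) = 0.036 + 0.011 + 0.057 = 0.104.
P(Income=Q5 | Education=Bach) = 0.057/0.104 = 0.5481.

0.5481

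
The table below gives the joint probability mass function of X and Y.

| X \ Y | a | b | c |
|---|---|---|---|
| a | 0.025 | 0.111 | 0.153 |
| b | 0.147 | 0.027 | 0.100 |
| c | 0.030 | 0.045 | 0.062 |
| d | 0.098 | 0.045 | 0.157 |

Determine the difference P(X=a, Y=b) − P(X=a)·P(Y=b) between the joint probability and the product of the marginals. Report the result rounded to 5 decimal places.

P(X=a) = 0.025 + 0.111 + 0.153 = 0.289.
P(Y=b) = 0.111 + 0.027 + 0.045 + 0.045 = 0.228.
P(X=a, Y=b) − P(X=a)P(Y=b) = 0.111 − 0.289×0.228 = 0.04511.

0.04511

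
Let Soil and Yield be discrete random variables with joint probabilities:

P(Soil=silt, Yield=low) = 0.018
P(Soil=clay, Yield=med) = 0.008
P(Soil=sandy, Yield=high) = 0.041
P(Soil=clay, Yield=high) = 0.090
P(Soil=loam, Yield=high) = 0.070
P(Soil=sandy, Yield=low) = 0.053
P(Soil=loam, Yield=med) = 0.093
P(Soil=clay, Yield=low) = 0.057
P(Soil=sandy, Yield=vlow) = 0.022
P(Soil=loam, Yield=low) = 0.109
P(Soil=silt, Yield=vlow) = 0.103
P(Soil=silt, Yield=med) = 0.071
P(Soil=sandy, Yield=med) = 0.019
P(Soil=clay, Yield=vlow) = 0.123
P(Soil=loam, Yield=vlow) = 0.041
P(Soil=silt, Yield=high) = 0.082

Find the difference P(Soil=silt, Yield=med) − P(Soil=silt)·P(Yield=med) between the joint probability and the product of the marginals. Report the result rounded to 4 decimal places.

0.0187

P(Soil=silt) = 0.103 + 0.018 + 0.071 + 0.082 = 0.274.
P(Yield=med) = 0.019 + 0.093 + 0.008 + 0.071 = 0.191.
P(Soil=silt, Yield=med) − P(Soil=silt)P(Yield=med) = 0.071 − 0.274×0.191 = 0.0187.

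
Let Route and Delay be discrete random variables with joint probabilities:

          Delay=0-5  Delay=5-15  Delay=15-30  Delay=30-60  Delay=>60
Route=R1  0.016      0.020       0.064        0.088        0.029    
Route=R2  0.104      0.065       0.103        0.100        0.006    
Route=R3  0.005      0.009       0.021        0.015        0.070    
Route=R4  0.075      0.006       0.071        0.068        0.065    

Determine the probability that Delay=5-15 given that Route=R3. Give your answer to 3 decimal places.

P(Route=R3) = 0.005 + 0.009 + 0.021 + 0.015 + 0.070 = 0.120.
P(Delay=5-15 | Route=R3) = 0.009/0.120 = 0.075.

0.075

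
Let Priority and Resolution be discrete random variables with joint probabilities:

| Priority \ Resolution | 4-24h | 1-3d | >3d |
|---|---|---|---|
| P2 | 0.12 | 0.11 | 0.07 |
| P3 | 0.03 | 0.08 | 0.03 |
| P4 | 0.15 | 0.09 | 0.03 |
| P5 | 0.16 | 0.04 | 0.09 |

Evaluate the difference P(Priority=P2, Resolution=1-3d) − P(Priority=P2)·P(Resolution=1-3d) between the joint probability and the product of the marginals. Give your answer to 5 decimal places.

0.01400

P(Priority=P2) = 0.12 + 0.11 + 0.07 = 0.30.
P(Resolution=1-3d) = 0.11 + 0.08 + 0.09 + 0.04 = 0.32.
P(Priority=P2, Resolution=1-3d) − P(Priority=P2)P(Resolution=1-3d) = 0.11 − 0.30×0.32 = 0.01400.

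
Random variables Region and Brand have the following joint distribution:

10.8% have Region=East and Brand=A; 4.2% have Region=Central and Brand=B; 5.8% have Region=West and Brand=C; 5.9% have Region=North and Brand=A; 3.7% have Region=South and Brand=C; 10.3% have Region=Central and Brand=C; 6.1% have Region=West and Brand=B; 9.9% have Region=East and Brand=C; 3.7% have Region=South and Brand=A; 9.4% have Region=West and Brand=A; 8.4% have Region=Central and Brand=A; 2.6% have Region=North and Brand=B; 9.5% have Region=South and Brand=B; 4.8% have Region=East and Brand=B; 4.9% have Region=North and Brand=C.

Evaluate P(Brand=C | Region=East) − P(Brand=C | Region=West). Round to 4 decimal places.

P(Region=East) = 0.108 + 0.048 + 0.099 = 0.255; P(Brand=C | Region=East) = 0.099/0.255 = 0.38824.
P(Region=West) = 0.094 + 0.061 + 0.058 = 0.213; P(Brand=C | Region=West) = 0.058/0.213 = 0.27230.
Difference = 0.1159.

0.1159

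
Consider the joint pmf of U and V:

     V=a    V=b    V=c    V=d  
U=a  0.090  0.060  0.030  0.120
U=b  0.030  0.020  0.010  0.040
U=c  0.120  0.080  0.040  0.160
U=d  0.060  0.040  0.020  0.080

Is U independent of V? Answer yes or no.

yes

Every cell satisfies P(U,V) = P(U)·P(V). For instance P(U=c) = 0.400, P(V=b) = 0.200, and 0.400×0.200 = 0.080 matches the joint entry. So U and V are independent.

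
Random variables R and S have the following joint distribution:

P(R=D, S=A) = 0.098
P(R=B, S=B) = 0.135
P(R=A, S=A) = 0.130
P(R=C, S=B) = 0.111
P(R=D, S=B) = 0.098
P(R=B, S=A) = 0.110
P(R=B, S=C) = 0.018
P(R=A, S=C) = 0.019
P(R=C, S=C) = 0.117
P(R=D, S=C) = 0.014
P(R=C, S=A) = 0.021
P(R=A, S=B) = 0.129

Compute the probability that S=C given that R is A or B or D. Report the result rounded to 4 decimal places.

P(R=A) = 0.130 + 0.129 + 0.019 = 0.278.
P(R=B) = 0.110 + 0.135 + 0.018 = 0.263.
P(R=D) = 0.098 + 0.098 + 0.014 = 0.210.
P(R ∈ {A, B, D}) = 0.278 + 0.263 + 0.210 = 0.751; P(S=C, R ∈ {A, B, D}) = 0.019 + 0.018 + 0.014 = 0.051.
P(S=C | R ∈ {A, B, D}) = 0.051/0.751 = 0.0679.

0.0679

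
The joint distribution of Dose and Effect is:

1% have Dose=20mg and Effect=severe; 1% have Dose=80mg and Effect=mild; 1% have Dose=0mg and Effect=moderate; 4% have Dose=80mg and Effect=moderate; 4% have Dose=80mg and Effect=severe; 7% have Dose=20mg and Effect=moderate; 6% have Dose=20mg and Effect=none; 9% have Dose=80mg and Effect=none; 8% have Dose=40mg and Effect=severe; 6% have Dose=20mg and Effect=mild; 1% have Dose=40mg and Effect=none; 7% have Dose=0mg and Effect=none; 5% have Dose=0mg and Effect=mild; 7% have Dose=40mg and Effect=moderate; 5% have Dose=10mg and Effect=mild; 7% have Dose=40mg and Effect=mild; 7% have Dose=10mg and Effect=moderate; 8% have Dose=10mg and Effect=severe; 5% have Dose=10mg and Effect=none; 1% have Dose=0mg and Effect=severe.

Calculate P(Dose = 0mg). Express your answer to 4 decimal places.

0.1400

P(Dose=0mg) = 0.07 + 0.05 + 0.01 + 0.01 = 0.14.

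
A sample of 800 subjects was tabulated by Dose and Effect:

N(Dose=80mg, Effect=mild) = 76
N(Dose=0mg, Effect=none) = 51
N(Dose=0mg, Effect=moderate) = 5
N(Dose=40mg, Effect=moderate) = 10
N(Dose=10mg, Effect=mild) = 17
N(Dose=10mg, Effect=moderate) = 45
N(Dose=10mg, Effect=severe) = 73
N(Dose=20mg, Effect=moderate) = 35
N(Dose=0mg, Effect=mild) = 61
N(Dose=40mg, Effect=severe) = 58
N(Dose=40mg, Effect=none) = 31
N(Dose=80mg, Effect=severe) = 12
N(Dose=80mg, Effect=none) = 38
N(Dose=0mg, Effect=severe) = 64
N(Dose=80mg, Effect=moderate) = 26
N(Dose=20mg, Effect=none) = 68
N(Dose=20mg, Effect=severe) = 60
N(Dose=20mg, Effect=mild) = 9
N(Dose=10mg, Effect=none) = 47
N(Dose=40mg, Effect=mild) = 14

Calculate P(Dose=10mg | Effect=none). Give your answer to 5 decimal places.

0.20000

Total with Effect=none: 51 + 47 + 68 + 31 + 38 = 235.
P(Dose=10mg | Effect=none) = 47/235 = 0.20000.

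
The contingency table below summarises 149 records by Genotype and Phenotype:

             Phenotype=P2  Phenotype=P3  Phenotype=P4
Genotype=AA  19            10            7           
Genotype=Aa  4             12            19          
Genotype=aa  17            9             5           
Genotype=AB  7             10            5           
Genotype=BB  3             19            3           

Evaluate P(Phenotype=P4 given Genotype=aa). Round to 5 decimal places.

Total with Genotype=aa: 17 + 9 + 5 = 31.
P(Phenotype=P4 | Genotype=aa) = 5/31 = 0.16129.

0.16129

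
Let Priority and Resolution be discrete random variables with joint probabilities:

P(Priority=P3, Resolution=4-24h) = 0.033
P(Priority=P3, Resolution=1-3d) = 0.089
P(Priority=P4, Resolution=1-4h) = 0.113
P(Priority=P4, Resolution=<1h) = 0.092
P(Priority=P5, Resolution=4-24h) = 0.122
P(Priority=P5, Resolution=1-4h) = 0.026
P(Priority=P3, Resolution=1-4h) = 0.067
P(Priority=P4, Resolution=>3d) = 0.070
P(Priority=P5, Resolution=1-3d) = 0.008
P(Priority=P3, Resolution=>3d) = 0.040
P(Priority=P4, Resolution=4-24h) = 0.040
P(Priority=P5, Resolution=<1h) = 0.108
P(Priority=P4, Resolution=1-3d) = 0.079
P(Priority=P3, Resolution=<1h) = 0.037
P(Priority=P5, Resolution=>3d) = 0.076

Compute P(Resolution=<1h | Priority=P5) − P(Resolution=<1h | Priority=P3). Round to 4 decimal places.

0.1785

P(Priority=P5) = 0.108 + 0.026 + 0.122 + 0.008 + 0.076 = 0.340; P(Resolution=<1h | Priority=P5) = 0.108/0.340 = 0.31765.
P(Priority=P3) = 0.037 + 0.067 + 0.033 + 0.089 + 0.040 = 0.266; P(Resolution=<1h | Priority=P3) = 0.037/0.266 = 0.13910.
Difference = 0.1785.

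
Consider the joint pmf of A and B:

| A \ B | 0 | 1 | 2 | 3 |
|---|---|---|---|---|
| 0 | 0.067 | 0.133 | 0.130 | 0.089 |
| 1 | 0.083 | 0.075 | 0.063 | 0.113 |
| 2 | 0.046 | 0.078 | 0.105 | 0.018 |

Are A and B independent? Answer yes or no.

P(A=1) = 0.334 and P(B=3) = 0.220, so their product is 0.07348, but P(A=1, B=3) = 0.113. Since these differ, A and B are not independent.

no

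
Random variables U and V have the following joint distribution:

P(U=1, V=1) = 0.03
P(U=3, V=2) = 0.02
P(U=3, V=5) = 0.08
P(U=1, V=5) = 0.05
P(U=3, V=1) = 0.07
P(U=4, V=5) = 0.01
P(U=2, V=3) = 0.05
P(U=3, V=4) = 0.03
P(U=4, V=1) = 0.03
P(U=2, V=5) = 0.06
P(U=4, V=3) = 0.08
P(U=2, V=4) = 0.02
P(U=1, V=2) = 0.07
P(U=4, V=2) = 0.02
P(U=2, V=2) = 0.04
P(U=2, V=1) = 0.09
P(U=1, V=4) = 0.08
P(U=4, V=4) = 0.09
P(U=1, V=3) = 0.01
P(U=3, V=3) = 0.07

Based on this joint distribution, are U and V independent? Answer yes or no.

no

P(U=1) = 0.24 and P(V=3) = 0.21, so their product is 0.0504, but P(U=1, V=3) = 0.01. Since these differ, U and V are not independent.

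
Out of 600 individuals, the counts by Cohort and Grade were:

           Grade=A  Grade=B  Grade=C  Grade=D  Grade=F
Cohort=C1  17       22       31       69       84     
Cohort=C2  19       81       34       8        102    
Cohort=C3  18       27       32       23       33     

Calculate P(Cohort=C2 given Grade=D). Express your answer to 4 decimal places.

Total with Grade=D: 69 + 8 + 23 = 100.
P(Cohort=C2 | Grade=D) = 8/100 = 0.0800.

0.0800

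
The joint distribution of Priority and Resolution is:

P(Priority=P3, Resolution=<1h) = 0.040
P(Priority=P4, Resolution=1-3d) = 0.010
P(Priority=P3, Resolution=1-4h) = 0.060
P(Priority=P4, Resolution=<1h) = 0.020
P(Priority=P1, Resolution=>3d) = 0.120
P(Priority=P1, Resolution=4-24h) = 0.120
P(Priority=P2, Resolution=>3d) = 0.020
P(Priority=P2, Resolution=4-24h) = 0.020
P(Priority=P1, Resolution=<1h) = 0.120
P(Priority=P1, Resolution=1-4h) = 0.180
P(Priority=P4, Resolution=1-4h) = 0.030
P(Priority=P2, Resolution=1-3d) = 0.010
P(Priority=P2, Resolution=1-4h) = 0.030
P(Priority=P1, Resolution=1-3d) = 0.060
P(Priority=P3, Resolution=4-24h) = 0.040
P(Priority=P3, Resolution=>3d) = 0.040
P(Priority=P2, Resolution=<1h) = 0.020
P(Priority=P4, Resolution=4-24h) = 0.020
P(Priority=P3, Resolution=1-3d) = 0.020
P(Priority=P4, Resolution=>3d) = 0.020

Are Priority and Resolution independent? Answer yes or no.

Every cell satisfies P(Priority,Resolution) = P(Priority)·P(Resolution). For instance P(Priority=P4) = 0.100, P(Resolution=1-4h) = 0.300, and 0.100×0.300 = 0.030 matches the joint entry. So Priority and Resolution are independent.

yes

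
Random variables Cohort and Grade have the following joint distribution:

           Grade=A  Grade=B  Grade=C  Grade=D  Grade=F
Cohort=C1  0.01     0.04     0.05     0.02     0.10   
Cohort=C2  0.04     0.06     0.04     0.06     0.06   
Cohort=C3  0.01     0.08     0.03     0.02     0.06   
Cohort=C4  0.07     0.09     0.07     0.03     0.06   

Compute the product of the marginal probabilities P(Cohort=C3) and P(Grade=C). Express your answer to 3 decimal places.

P(Cohort=C3) = 0.01 + 0.08 + 0.03 + 0.02 + 0.06 = 0.20.
P(Grade=C) = 0.05 + 0.04 + 0.03 + 0.07 = 0.19.
Product: 0.20 × 0.19 = 0.038.

0.038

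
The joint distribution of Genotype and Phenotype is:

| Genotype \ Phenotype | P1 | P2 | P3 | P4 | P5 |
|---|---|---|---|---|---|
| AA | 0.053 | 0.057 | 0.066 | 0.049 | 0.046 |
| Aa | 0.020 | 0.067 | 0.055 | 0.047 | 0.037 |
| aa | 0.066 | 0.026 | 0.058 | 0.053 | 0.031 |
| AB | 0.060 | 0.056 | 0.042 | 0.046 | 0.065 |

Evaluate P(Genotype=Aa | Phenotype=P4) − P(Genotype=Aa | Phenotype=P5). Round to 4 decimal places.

0.0343

P(Phenotype=P4) = 0.049 + 0.047 + 0.053 + 0.046 = 0.195; P(Genotype=Aa | Phenotype=P4) = 0.047/0.195 = 0.24103.
P(Phenotype=P5) = 0.046 + 0.037 + 0.031 + 0.065 = 0.179; P(Genotype=Aa | Phenotype=P5) = 0.037/0.179 = 0.20670.
Difference = 0.0343.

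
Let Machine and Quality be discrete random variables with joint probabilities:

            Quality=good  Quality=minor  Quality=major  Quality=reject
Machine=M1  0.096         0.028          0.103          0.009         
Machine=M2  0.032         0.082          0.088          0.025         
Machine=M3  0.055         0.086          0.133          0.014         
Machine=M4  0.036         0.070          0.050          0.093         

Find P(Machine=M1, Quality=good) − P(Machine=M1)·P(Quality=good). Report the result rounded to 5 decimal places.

P(Machine=M1) = 0.096 + 0.028 + 0.103 + 0.009 = 0.236.
P(Quality=good) = 0.096 + 0.032 + 0.055 + 0.036 = 0.219.
P(Machine=M1, Quality=good) − P(Machine=M1)P(Quality=good) = 0.096 − 0.236×0.219 = 0.04432.

0.04432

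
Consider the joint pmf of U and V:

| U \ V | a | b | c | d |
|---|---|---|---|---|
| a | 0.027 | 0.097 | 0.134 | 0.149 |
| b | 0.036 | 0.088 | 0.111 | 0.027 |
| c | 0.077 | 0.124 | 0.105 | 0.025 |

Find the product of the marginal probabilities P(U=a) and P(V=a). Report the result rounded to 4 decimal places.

0.0570

P(U=a) = 0.027 + 0.097 + 0.134 + 0.149 = 0.407.
P(V=a) = 0.027 + 0.036 + 0.077 = 0.140.
Product: 0.407 × 0.140 = 0.0570.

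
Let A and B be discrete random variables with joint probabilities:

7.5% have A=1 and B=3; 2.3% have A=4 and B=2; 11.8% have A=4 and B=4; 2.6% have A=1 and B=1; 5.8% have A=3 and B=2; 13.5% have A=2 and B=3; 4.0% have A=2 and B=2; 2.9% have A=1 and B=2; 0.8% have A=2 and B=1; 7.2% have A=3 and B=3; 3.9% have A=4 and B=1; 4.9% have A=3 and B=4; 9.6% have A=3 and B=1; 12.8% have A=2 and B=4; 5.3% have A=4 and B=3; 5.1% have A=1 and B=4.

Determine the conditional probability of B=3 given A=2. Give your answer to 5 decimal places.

P(A=2) = 0.008 + 0.040 + 0.135 + 0.128 = 0.311.
P(B=3 | A=2) = 0.135/0.311 = 0.43408.

0.43408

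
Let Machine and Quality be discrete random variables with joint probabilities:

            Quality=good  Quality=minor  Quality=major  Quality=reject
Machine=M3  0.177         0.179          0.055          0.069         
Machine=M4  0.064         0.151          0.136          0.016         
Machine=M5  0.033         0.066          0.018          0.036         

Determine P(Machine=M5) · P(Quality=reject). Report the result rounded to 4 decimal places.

0.0185

P(Machine=M5) = 0.033 + 0.066 + 0.018 + 0.036 = 0.153.
P(Quality=reject) = 0.069 + 0.016 + 0.036 = 0.121.
Product: 0.153 × 0.121 = 0.0185.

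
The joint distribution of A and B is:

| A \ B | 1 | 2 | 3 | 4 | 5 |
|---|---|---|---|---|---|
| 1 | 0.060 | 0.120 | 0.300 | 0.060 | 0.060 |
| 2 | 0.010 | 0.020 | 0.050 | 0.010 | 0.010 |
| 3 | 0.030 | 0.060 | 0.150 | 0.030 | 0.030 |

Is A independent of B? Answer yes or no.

Every cell satisfies P(A,B) = P(A)·P(B). For instance P(A=2) = 0.100, P(B=3) = 0.500, and 0.100×0.500 = 0.050 matches the joint entry. So A and B are independent.

yes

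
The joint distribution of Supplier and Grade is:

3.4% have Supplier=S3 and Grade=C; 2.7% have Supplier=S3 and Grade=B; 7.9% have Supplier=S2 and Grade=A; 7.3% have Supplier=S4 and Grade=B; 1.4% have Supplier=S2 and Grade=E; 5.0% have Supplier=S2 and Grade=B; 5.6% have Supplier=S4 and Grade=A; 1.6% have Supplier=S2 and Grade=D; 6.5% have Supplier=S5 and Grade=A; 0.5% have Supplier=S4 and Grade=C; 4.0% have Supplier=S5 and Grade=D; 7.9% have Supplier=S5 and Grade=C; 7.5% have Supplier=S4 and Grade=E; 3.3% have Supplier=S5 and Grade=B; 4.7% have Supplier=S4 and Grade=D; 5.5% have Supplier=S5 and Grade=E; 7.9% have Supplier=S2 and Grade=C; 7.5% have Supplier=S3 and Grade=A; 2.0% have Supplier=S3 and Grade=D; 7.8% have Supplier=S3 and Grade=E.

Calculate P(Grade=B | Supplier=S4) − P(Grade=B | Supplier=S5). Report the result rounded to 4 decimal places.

P(Supplier=S4) = 0.056 + 0.073 + 0.005 + 0.047 + 0.075 = 0.256; P(Grade=B | Supplier=S4) = 0.073/0.256 = 0.28516.
P(Supplier=S5) = 0.065 + 0.033 + 0.079 + 0.040 + 0.055 = 0.272; P(Grade=B | Supplier=S5) = 0.033/0.272 = 0.12132.
Difference = 0.1638.

0.1638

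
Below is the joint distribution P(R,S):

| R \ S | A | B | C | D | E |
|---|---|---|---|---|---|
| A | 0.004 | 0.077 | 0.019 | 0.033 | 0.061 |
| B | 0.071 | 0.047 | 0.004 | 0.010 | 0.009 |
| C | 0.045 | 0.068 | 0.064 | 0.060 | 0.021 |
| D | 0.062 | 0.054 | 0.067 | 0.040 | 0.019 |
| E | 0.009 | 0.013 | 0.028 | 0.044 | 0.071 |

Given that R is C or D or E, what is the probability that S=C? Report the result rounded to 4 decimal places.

0.2391

P(R=C) = 0.045 + 0.068 + 0.064 + 0.060 + 0.021 = 0.258.
P(R=D) = 0.062 + 0.054 + 0.067 + 0.040 + 0.019 = 0.242.
P(R=E) = 0.009 + 0.013 + 0.028 + 0.044 + 0.071 = 0.165.
P(R ∈ {C, D, E}) = 0.258 + 0.242 + 0.165 = 0.665; P(S=C, R ∈ {C, D, E}) = 0.064 + 0.067 + 0.028 = 0.159.
P(S=C | R ∈ {C, D, E}) = 0.159/0.665 = 0.2391.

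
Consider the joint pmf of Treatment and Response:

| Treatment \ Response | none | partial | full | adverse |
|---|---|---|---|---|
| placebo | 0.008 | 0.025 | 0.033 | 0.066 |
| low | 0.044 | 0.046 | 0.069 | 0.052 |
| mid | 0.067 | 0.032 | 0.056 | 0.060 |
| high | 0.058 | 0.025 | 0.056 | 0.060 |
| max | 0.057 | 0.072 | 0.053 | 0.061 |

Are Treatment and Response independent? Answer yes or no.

P(Treatment=placebo) = 0.132 and P(Response=adverse) = 0.299, so their product is 0.03947, but P(Treatment=placebo, Response=adverse) = 0.066. Since these differ, Treatment and Response are not independent.

no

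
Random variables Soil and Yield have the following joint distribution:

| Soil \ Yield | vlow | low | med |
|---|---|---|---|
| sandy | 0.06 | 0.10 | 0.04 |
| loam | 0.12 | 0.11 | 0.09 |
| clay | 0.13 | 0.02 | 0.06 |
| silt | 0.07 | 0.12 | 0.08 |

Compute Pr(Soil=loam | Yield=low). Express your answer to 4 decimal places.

0.3143

P(Yield=low) = 0.10 + 0.11 + 0.02 + 0.12 = 0.35.
P(Soil=loam | Yield=low) = 0.11/0.35 = 0.3143.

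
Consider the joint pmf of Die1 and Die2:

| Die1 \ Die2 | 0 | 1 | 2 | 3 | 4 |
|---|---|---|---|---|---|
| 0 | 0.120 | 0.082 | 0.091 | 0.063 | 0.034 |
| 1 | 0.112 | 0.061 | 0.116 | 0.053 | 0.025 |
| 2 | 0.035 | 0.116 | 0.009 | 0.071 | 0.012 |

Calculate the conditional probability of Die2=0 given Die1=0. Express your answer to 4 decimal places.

0.3077

P(Die1=0) = 0.120 + 0.082 + 0.091 + 0.063 + 0.034 = 0.390.
P(Die2=0 | Die1=0) = 0.120/0.390 = 0.3077.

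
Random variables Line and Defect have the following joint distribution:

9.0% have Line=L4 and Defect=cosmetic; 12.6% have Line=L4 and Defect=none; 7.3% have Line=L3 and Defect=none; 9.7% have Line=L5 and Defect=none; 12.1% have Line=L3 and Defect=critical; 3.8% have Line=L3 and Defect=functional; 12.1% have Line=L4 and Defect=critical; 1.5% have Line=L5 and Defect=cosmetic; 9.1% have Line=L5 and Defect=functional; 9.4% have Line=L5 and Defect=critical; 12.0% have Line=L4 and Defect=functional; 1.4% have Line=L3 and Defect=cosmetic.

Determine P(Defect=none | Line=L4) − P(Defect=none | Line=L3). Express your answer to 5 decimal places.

P(Line=L4) = 0.126 + 0.090 + 0.120 + 0.121 = 0.457; P(Defect=none | Line=L4) = 0.126/0.457 = 0.275711.
P(Line=L3) = 0.073 + 0.014 + 0.038 + 0.121 = 0.246; P(Defect=none | Line=L3) = 0.073/0.246 = 0.296748.
Difference = -0.02104.

-0.02104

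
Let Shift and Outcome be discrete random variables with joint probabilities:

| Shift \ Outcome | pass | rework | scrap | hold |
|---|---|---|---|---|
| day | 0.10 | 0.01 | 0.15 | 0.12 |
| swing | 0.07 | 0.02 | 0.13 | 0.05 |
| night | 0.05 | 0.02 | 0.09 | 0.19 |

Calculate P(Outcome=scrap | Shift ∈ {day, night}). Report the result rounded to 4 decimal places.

P(Shift=day) = 0.10 + 0.01 + 0.15 + 0.12 = 0.38.
P(Shift=night) = 0.05 + 0.02 + 0.09 + 0.19 = 0.35.
P(Shift ∈ {day, night}) = 0.38 + 0.35 = 0.73; P(Outcome=scrap, Shift ∈ {day, night}) = 0.15 + 0.09 = 0.24.
P(Outcome=scrap | Shift ∈ {day, night}) = 0.24/0.73 = 0.3288.

0.3288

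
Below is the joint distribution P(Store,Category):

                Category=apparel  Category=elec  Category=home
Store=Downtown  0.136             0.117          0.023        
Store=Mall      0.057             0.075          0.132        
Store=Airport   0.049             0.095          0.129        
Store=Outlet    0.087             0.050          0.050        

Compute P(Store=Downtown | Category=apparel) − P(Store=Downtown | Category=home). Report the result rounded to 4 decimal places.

0.3445

P(Category=apparel) = 0.136 + 0.057 + 0.049 + 0.087 = 0.329; P(Store=Downtown | Category=apparel) = 0.136/0.329 = 0.41337.
P(Category=home) = 0.023 + 0.132 + 0.129 + 0.050 = 0.334; P(Store=Downtown | Category=home) = 0.023/0.334 = 0.06886.
Difference = 0.3445.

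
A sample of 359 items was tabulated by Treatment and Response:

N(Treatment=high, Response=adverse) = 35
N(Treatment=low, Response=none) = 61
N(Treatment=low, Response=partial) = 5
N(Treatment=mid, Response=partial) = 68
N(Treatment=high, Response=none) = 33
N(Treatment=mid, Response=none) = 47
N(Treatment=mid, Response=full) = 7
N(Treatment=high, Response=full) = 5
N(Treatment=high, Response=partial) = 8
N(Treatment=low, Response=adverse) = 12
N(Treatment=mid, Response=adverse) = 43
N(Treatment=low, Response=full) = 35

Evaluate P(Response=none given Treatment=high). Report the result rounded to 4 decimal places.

Total with Treatment=high: 33 + 8 + 5 + 35 = 81.
P(Response=none | Treatment=high) = 33/81 = 0.4074.

0.4074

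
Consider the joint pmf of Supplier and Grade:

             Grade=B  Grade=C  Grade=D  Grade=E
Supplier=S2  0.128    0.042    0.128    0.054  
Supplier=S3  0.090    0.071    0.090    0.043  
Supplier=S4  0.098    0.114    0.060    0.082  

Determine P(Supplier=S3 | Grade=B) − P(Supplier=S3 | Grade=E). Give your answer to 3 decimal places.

0.045

P(Grade=B) = 0.128 + 0.090 + 0.098 = 0.316; P(Supplier=S3 | Grade=B) = 0.090/0.316 = 0.2848.
P(Grade=E) = 0.054 + 0.043 + 0.082 = 0.179; P(Supplier=S3 | Grade=E) = 0.043/0.179 = 0.2402.
Difference = 0.045.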